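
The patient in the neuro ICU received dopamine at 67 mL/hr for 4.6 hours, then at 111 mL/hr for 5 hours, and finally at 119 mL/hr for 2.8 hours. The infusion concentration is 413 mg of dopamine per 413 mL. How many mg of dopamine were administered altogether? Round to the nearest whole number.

1196 mg

Concentration = 413 mg ÷ 413 mL = 1 mg/mL
Stage 1: 67 mL/hr × 4.6 hr = 308.2 mL → 308.2 mL × 1 mg/mL = 308.2 mg
Stage 2: 111 mL/hr × 5 hr = 555 mL → 555 mL × 1 mg/mL = 555 mg
Stage 3: 119 mL/hr × 2.8 hr = 333.2 mL → 333.2 mL × 1 mg/mL = 333.2 mg
Total = 308.2 + 555 + 333.2 = 1196.4 mg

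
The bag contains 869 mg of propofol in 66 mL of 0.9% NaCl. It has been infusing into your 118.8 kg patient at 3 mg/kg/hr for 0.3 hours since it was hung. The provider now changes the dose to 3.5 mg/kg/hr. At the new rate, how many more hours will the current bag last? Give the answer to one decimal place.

Initial rate:
Dose = 3 mg/kg/hr × 118.8 kg = 356.4 mg/hr
Concentration = 869 mg ÷ 66 mL = 13.16667 mg/mL
Rate = 356.4 mg/hr ÷ 13.16667 mg/mL = 27.06835 mL/hr
Volume infused so far = 27.06835 mL/hr × 0.3 hr = 8.120506 mL
Volume remaining = 66 − 8.120506 = 57.87949 mL
New rate:
Dose = 3.5 mg/kg/hr × 118.8 kg = 415.8 mg/hr
Rate = 415.8 mg/hr ÷ 13.16667 mg/mL = 31.57975 mL/hr
Time remaining = 57.87949 mL ÷ 31.57975 mL/hr = 1.832804 hr

1.8 hours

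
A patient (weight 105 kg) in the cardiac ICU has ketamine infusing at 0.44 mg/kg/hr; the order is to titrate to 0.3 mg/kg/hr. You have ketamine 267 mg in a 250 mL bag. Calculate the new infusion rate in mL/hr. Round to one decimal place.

Dose = 0.3 mg/kg/hr × 105 kg = 31.5 mg/hr
Concentration = 267 mg ÷ 250 mL = 1.068 mg/mL
Rate = 31.5 mg/hr ÷ 1.068 mg/mL = 29.49438 mL/hr

29.5 mL/hr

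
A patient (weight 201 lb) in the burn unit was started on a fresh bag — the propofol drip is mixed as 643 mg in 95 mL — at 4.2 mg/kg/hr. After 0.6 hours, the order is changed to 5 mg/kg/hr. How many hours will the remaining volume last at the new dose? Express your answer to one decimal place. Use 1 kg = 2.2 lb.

0.9 hours

Initial rate:
Weight = 201 lb ÷ 2.2 lb/kg = 91.36364 kg
Dose = 4.2 mg/kg/hr × 91.36364 kg = 383.7273 mg/hr
Concentration = 643 mg ÷ 95 mL = 6.768421 mg/mL
Rate = 383.7273 mg/hr ÷ 6.768421 mg/mL = 56.69377 mL/hr
Volume infused so far = 56.69377 mL/hr × 0.6 hr = 34.01626 mL
Volume remaining = 95 − 34.01626 = 60.98374 mL
New rate:
Dose = 5 mg/kg/hr × 91.36364 kg = 456.8182 mg/hr
Rate = 456.8182 mg/hr ÷ 6.768421 mg/mL = 67.49258 mL/hr
Time remaining = 60.98374 mL ÷ 67.49258 mL/hr = 0.9035622 hr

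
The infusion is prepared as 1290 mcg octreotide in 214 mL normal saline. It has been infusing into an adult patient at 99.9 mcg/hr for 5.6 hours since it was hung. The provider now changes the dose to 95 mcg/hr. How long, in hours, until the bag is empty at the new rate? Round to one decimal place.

Initial rate:
Concentration = 1290 mcg ÷ 214 mL = 6.028037 mcg/mL
Rate = 99.9 mcg/hr ÷ 6.028037 mcg/mL = 16.57256 mL/hr
Volume infused so far = 16.57256 mL/hr × 5.6 hr = 92.80633 mL
Volume remaining = 214 − 92.80633 = 121.1937 mL
New rate:
Rate = 95 mcg/hr ÷ 6.028037 mcg/mL = 15.75969 mL/hr
Time remaining = 121.1937 mL ÷ 15.75969 mL/hr = 7.690105 hr

7.7 hours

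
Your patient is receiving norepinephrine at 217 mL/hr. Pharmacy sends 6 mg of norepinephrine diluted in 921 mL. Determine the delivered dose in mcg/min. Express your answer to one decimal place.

Concentration = 6 mg ÷ 921 mL = 0.006514658 mg/mL = 6.514658 mcg/mL
Drug rate = 217 mL/hr × 6.514658 mcg/mL = 1413.681 mcg/hr
1413.681 mcg/hr ÷ 60 min/hr = 23.56135 mcg/min

23.6 mcg/min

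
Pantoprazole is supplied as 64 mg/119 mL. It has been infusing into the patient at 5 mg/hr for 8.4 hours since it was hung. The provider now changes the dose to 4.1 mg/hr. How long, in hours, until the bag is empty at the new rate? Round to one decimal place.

5.4 hours

Initial rate:
Concentration = 64 mg ÷ 119 mL = 0.5378151 mg/mL
Rate = 5 mg/hr ÷ 0.5378151 mg/mL = 9.296875 mL/hr
Volume infused so far = 9.296875 mL/hr × 8.4 hr = 78.09375 mL
Volume remaining = 119 − 78.09375 = 40.90625 mL
New rate:
Rate = 4.1 mg/hr ÷ 0.5378151 mg/mL = 7.623437 mL/hr
Time remaining = 40.90625 mL ÷ 7.623437 mL/hr = 5.365854 hr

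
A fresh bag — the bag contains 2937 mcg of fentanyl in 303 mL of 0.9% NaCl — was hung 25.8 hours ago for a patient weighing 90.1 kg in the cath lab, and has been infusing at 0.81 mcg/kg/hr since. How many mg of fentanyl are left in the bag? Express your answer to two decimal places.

Dose = 0.81 mcg/kg/hr × 90.1 kg = 72.981 mcg/hr
Concentration = 2937 mcg ÷ 303 mL = 9.693069 mcg/mL
Rate = 72.981 mcg/hr ÷ 9.693069 mcg/mL = 7.529194 mL/hr
Volume infused = 7.529194 mL/hr × 25.8 hr = 194.2532 mL
Volume remaining = 303 − 194.2532 = 108.7468 mL
Drug remaining = 108.7468 mL × 9.693069 mcg/mL = 1054.09 mcg = 1.05409 mg

1.05 mg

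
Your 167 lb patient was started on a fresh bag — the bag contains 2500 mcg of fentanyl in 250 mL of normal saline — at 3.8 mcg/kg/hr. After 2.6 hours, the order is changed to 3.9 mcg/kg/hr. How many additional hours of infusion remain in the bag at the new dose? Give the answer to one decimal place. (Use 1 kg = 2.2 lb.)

Initial rate:
Weight = 167 lb ÷ 2.2 lb/kg = 75.90909 kg
Dose = 3.8 mcg/kg/hr × 75.90909 kg = 288.4545 mcg/hr
Concentration = 2500 mcg ÷ 250 mL = 10 mcg/mL
Rate = 288.4545 mcg/hr ÷ 10 mcg/mL = 28.84545 mL/hr
Volume infused so far = 28.84545 mL/hr × 2.6 hr = 74.99818 mL
Volume remaining = 250 − 74.99818 = 175.0018 mL
New rate:
Dose = 3.9 mcg/kg/hr × 75.90909 kg = 296.0455 mcg/hr
Rate = 296.0455 mcg/hr ÷ 10 mcg/mL = 29.60455 mL/hr
Time remaining = 175.0018 mL ÷ 29.60455 mL/hr = 5.911316 hr

5.9 hours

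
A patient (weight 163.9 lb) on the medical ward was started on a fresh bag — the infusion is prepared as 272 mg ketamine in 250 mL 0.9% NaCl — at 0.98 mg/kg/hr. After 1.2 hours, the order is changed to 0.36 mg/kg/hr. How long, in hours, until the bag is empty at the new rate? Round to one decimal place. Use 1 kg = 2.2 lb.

6.9 hours

Initial rate:
Weight = 163.9 lb ÷ 2.2 lb/kg = 74.5 kg
Dose = 0.98 mg/kg/hr × 74.5 kg = 73.01 mg/hr
Concentration = 272 mg ÷ 250 mL = 1.088 mg/mL
Rate = 73.01 mg/hr ÷ 1.088 mg/mL = 67.10478 mL/hr
Volume infused so far = 67.10478 mL/hr × 1.2 hr = 80.52574 mL
Volume remaining = 250 − 80.52574 = 169.4743 mL
New rate:
Dose = 0.36 mg/kg/hr × 74.5 kg = 26.82 mg/hr
Rate = 26.82 mg/hr ÷ 1.088 mg/mL = 24.65074 mL/hr
Time remaining = 169.4743 mL ÷ 24.65074 mL/hr = 6.875019 hr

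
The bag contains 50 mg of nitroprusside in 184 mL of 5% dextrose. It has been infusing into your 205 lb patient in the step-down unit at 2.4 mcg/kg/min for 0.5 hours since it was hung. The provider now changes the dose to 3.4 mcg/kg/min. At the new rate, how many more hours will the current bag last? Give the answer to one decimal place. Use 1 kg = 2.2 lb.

Initial rate:
Weight = 205 lb ÷ 2.2 lb/kg = 93.18182 kg
Dose = 2.4 mcg/kg/min × 93.18182 kg = 223.6364 mcg/min
223.6364 mcg/min × 60 min/hr = 13418.18 mcg/hr
Concentration = 50 mg ÷ 184 mL = 0.2717391 mg/mL = 271.7391 mcg/mL
Rate = 13418.18 mcg/hr ÷ 271.7391 mcg/mL = 49.37891 mL/hr
Volume infused so far = 49.37891 mL/hr × 0.5 hr = 24.68945 mL
Volume remaining = 184 − 24.68945 = 159.3105 mL
New rate:
Dose = 3.4 mcg/kg/min × 93.18182 kg = 316.8182 mcg/min
316.8182 mcg/min × 60 min/hr = 19009.09 mcg/hr
Rate = 19009.09 mcg/hr ÷ 271.7391 mcg/mL = 69.95345 mL/hr
Time remaining = 159.3105 mL ÷ 69.95345 mL/hr = 2.277379 hr

2.3 hours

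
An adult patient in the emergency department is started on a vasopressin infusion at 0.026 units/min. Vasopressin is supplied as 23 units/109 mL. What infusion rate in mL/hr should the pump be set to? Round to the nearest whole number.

0.026 units/min × 60 min/hr = 1.56 units/hr
Concentration = 23 units ÷ 109 mL = 0.2110092 units/mL
Rate = 1.56 units/hr ÷ 0.2110092 units/mL = 7.393043 mL/hr

7 mL/hr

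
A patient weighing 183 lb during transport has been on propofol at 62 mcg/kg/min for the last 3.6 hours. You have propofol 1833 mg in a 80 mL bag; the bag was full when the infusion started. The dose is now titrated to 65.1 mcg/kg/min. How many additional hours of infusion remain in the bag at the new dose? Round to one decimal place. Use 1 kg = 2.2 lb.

Initial rate:
Weight = 183 lb ÷ 2.2 lb/kg = 83.18182 kg
Dose = 62 mcg/kg/min × 83.18182 kg = 5157.273 mcg/min
5157.273 mcg/min × 60 min/hr = 309436.4 mcg/hr
Concentration = 1833 mg ÷ 80 mL = 22.9125 mg/mL = 22912.5 mcg/mL
Rate = 309436.4 mcg/hr ÷ 22912.5 mcg/mL = 13.50513 mL/hr
Volume infused so far = 13.50513 mL/hr × 3.6 hr = 48.61848 mL
Volume remaining = 80 − 48.61848 = 31.38152 mL
New rate:
Dose = 65.1 mcg/kg/min × 83.18182 kg = 5415.136 mcg/min
5415.136 mcg/min × 60 min/hr = 324908.2 mcg/hr
Rate = 324908.2 mcg/hr ÷ 22912.5 mcg/mL = 14.18039 mL/hr
Time remaining = 31.38152 mL ÷ 14.18039 mL/hr = 2.213022 hr

2.2 hours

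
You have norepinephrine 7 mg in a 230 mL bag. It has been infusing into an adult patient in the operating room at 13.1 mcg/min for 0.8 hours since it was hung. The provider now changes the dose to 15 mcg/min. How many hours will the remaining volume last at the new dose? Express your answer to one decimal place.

Initial rate:
13.1 mcg/min × 60 min/hr = 786 mcg/hr
Concentration = 7 mg ÷ 230 mL = 0.03043478 mg/mL = 30.43478 mcg/mL
Rate = 786 mcg/hr ÷ 30.43478 mcg/mL = 25.82571 mL/hr
Volume infused so far = 25.82571 mL/hr × 0.8 hr = 20.66057 mL
Volume remaining = 230 − 20.66057 = 209.3394 mL
New rate:
15 mcg/min × 60 min/hr = 900 mcg/hr
Rate = 900 mcg/hr ÷ 30.43478 mcg/mL = 29.57143 mL/hr
Time remaining = 209.3394 mL ÷ 29.57143 mL/hr = 7.079111 hr

7.1 hours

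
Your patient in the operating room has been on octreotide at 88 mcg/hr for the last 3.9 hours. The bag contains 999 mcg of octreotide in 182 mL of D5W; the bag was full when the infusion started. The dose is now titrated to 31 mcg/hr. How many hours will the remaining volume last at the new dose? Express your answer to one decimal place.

21.2 hours

Initial rate:
Concentration = 999 mcg ÷ 182 mL = 5.489011 mcg/mL
Rate = 88 mcg/hr ÷ 5.489011 mcg/mL = 16.03203 mL/hr
Volume infused so far = 16.03203 mL/hr × 3.9 hr = 62.52492 mL
Volume remaining = 182 − 62.52492 = 119.4751 mL
New rate:
Rate = 31 mcg/hr ÷ 5.489011 mcg/mL = 5.647648 mL/hr
Time remaining = 119.4751 mL ÷ 5.647648 mL/hr = 21.15484 hr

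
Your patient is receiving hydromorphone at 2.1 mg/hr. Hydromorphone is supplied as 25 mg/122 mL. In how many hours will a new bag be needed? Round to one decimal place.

11.9 hours

Concentration = 25 mg ÷ 122 mL = 0.204918 mg/mL
Rate = 2.1 mg/hr ÷ 0.204918 mg/mL = 10.248 mL/hr
Duration = 122 mL ÷ 10.248 mL/hr = 11.90476 hr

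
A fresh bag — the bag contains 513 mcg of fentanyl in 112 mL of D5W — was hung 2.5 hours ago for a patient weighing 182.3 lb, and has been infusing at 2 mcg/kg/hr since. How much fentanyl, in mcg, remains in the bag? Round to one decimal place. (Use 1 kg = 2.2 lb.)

Weight = 182.3 lb ÷ 2.2 lb/kg = 82.86364 kg
Dose = 2 mcg/kg/hr × 82.86364 kg = 165.7273 mcg/hr
Concentration = 513 mcg ÷ 112 mL = 4.580357 mcg/mL
Rate = 165.7273 mcg/hr ÷ 4.580357 mcg/mL = 36.18217 mL/hr
Volume infused = 36.18217 mL/hr × 2.5 hr = 90.45543 mL
Volume remaining = 112 − 90.45543 = 21.54457 mL
Drug remaining = 21.54457 mL × 4.580357 mcg/mL = 98.68182 mcg

98.7 mcg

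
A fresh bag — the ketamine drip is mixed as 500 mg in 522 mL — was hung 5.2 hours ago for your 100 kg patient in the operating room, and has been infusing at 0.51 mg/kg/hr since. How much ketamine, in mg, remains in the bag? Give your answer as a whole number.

Dose = 0.51 mg/kg/hr × 100 kg = 51 mg/hr
Concentration = 500 mg ÷ 522 mL = 0.9578544 mg/mL
Rate = 51 mg/hr ÷ 0.9578544 mg/mL = 53.244 mL/hr
Volume infused = 53.244 mL/hr × 5.2 hr = 276.8688 mL
Volume remaining = 522 − 276.8688 = 245.1312 mL
Drug remaining = 245.1312 mL × 0.9578544 mg/mL = 234.8 mg

235 mg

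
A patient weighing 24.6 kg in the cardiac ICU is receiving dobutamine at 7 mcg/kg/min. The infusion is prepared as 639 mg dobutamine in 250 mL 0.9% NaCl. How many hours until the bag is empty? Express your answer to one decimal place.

61.8 hours

Dose = 7 mcg/kg/min × 24.6 kg = 172.2 mcg/min
172.2 mcg/min × 60 min/hr = 10332 mcg/hr
Concentration = 639 mg ÷ 250 mL = 2.556 mg/mL = 2556 mcg/mL
Rate = 10332 mcg/hr ÷ 2556 mcg/mL = 4.042254 mL/hr
Duration = 250 mL ÷ 4.042254 mL/hr = 61.84669 hr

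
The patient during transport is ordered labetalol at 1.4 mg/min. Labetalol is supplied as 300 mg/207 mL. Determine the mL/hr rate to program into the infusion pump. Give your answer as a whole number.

1.4 mg/min × 60 min/hr = 84 mg/hr
Concentration = 300 mg ÷ 207 mL = 1.449275 mg/mL
Rate = 84 mg/hr ÷ 1.449275 mg/mL = 57.96 mL/hr

58 mL/hr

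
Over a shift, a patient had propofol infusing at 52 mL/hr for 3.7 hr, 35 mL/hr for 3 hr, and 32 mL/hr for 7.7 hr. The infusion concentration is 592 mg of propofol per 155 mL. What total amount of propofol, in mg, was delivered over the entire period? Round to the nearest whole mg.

Concentration = 592 mg ÷ 155 mL = 3.819355 mg/mL
Stage 1: 52 mL/hr × 3.7 hr = 192.4 mL → 192.4 mL × 3.819355 mg/mL = 734.8439 mg
Stage 2: 35 mL/hr × 3 hr = 105 mL → 105 mL × 3.819355 mg/mL = 401.0323 mg
Stage 3: 32 mL/hr × 7.7 hr = 246.4 mL → 246.4 mL × 3.819355 mg/mL = 941.089 mg
Total = 734.8439 + 401.0323 + 941.089 = 2076.965 mg

2077 mg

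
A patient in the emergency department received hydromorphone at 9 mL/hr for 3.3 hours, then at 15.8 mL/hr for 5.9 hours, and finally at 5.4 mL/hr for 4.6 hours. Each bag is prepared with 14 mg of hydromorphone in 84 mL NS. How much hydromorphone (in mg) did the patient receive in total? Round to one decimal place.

Concentration = 14 mg ÷ 84 mL = 0.1666667 mg/mL
Stage 1: 9 mL/hr × 3.3 hr = 29.7 mL → 29.7 mL × 0.1666667 mg/mL = 4.95 mg
Stage 2: 15.8 mL/hr × 5.9 hr = 93.22 mL → 93.22 mL × 0.1666667 mg/mL = 15.53667 mg
Stage 3: 5.4 mL/hr × 4.6 hr = 24.84 mL → 24.84 mL × 0.1666667 mg/mL = 4.14 mg
Total = 4.95 + 15.53667 + 4.14 = 24.62667 mg

24.6 mg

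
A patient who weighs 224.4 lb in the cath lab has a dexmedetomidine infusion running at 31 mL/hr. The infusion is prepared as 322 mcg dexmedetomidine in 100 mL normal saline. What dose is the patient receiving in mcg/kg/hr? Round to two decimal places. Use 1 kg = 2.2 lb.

0.98 mcg/kg/hr

Weight = 224.4 lb ÷ 2.2 lb/kg = 102 kg
Concentration = 322 mcg ÷ 100 mL = 3.22 mcg/mL
Drug rate = 31 mL/hr × 3.22 mcg/mL = 99.82 mcg/hr
99.82 mcg/hr ÷ 102 kg = 0.9786275 mcg/kg/hr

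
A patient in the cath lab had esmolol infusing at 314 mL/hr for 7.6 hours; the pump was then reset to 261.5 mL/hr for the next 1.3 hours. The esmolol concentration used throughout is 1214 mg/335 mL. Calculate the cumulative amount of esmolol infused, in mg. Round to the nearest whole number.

9880 mg

Concentration = 1214 mg ÷ 335 mL = 3.623881 mg/mL
Stage 1: 314 mL/hr × 7.6 hr = 2386.4 mL → 2386.4 mL × 3.623881 mg/mL = 8648.029 mg
Stage 2: 261.5 mL/hr × 1.3 hr = 339.95 mL → 339.95 mL × 3.623881 mg/mL = 1231.938 mg
Total = 8648.029 + 1231.938 = 9879.967 mg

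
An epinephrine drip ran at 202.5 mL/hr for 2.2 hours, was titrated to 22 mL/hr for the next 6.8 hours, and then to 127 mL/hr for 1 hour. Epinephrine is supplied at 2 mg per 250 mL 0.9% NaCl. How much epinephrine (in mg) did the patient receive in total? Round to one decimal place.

Concentration = 2 mg ÷ 250 mL = 0.008 mg/mL
Stage 1: 202.5 mL/hr × 2.2 hr = 445.5 mL → 445.5 mL × 0.008 mg/mL = 3.564 mg
Stage 2: 22 mL/hr × 6.8 hr = 149.6 mL → 149.6 mL × 0.008 mg/mL = 1.1968 mg
Stage 3: 127 mL/hr × 1 hr = 127 mL → 127 mL × 0.008 mg/mL = 1.016 mg
Total = 3.564 + 1.1968 + 1.016 = 5.7768 mg

5.8 mg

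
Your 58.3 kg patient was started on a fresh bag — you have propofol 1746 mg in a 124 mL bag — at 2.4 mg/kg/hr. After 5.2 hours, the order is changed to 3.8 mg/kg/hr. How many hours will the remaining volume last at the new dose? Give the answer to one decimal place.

4.6 hours

Initial rate:
Dose = 2.4 mg/kg/hr × 58.3 kg = 139.92 mg/hr
Concentration = 1746 mg ÷ 124 mL = 14.08065 mg/mL
Rate = 139.92 mg/hr ÷ 14.08065 mg/mL = 9.937045 mL/hr
Volume infused so far = 9.937045 mL/hr × 5.2 hr = 51.67263 mL
Volume remaining = 124 − 51.67263 = 72.32737 mL
New rate:
Dose = 3.8 mg/kg/hr × 58.3 kg = 221.54 mg/hr
Rate = 221.54 mg/hr ÷ 14.08065 mg/mL = 15.73365 mL/hr
Time remaining = 72.32737 mL ÷ 15.73365 mL/hr = 4.596985 hr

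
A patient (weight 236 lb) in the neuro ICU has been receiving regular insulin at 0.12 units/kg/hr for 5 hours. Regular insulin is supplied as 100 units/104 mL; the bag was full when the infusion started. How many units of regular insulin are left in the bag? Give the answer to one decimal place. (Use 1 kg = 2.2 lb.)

Weight = 236 lb ÷ 2.2 lb/kg = 107.2727 kg
Dose = 0.12 units/kg/hr × 107.2727 kg = 12.87273 units/hr
Concentration = 100 units ÷ 104 mL = 0.9615385 units/mL
Rate = 12.87273 units/hr ÷ 0.9615385 units/mL = 13.38764 mL/hr
Volume infused = 13.38764 mL/hr × 5 hr = 66.93818 mL
Volume remaining = 104 − 66.93818 = 37.06182 mL
Drug remaining = 37.06182 mL × 0.9615385 units/mL = 35.63636 units

35.6 units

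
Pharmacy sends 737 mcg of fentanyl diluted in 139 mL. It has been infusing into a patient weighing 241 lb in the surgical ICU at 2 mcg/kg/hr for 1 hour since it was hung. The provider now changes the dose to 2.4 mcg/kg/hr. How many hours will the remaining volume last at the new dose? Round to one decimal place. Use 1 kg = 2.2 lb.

Initial rate:
Weight = 241 lb ÷ 2.2 lb/kg = 109.5455 kg
Dose = 2 mcg/kg/hr × 109.5455 kg = 219.0909 mcg/hr
Concentration = 737 mcg ÷ 139 mL = 5.302158 mcg/mL
Rate = 219.0909 mcg/hr ÷ 5.302158 mcg/mL = 41.32108 mL/hr
Volume infused so far = 41.32108 mL/hr × 1 hr = 41.32108 mL
Volume remaining = 139 − 41.32108 = 97.67892 mL
New rate:
Dose = 2.4 mcg/kg/hr × 109.5455 kg = 262.9091 mcg/hr
Rate = 262.9091 mcg/hr ÷ 5.302158 mcg/mL = 49.5853 mL/hr
Time remaining = 97.67892 mL ÷ 49.5853 mL/hr = 1.969917 hr

2.0 hours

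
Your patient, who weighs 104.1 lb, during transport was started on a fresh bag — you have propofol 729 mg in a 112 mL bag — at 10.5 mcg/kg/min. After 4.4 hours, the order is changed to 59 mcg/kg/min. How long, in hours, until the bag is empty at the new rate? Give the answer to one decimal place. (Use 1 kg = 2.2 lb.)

Initial rate:
Weight = 104.1 lb ÷ 2.2 lb/kg = 47.31818 kg
Dose = 10.5 mcg/kg/min × 47.31818 kg = 496.8409 mcg/min
496.8409 mcg/min × 60 min/hr = 29810.45 mcg/hr
Concentration = 729 mg ÷ 112 mL = 6.508929 mg/mL = 6508.929 mcg/mL
Rate = 29810.45 mcg/hr ÷ 6508.929 mcg/mL = 4.579933 mL/hr
Volume infused so far = 4.579933 mL/hr × 4.4 hr = 20.1517 mL
Volume remaining = 112 − 20.1517 = 91.8483 mL
New rate:
Dose = 59 mcg/kg/min × 47.31818 kg = 2791.773 mcg/min
2791.773 mcg/min × 60 min/hr = 167506.4 mcg/hr
Rate = 167506.4 mcg/hr ÷ 6508.929 mcg/mL = 25.73486 mL/hr
Time remaining = 91.8483 mL ÷ 25.73486 mL/hr = 3.569023 hr

3.6 hours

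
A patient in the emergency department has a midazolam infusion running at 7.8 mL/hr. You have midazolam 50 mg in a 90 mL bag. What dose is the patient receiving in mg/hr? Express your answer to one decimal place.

4.3 mg/hr

Concentration = 50 mg ÷ 90 mL = 0.5555556 mg/mL
Drug rate = 7.8 mL/hr × 0.5555556 mg/mL = 4.333333 mg/hr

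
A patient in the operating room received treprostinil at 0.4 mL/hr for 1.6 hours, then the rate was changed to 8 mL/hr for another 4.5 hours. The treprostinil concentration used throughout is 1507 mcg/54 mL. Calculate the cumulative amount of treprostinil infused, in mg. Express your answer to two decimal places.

1.02 mg

Concentration = 1507 mcg ÷ 54 mL = 27.90741 mcg/mL
Stage 1: 0.4 mL/hr × 1.6 hr = 0.64 mL → 0.64 mL × 27.90741 mcg/mL = 17.86074 mcg
Stage 2: 8 mL/hr × 4.5 hr = 36 mL → 36 mL × 27.90741 mcg/mL = 1004.667 mcg
Total = 17.86074 + 1004.667 = 1022.527 mcg = 1.022527 mg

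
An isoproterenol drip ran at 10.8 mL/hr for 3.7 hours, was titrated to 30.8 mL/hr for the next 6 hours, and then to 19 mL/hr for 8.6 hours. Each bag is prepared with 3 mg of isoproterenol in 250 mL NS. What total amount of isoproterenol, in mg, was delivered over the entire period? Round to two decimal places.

Concentration = 3 mg ÷ 250 mL = 0.012 mg/mL
Stage 1: 10.8 mL/hr × 3.7 hr = 39.96 mL → 39.96 mL × 0.012 mg/mL = 0.47952 mg
Stage 2: 30.8 mL/hr × 6 hr = 184.8 mL → 184.8 mL × 0.012 mg/mL = 2.2176 mg
Stage 3: 19 mL/hr × 8.6 hr = 163.4 mL → 163.4 mL × 0.012 mg/mL = 1.9608 mg
Total = 0.47952 + 2.2176 + 1.9608 = 4.65792 mg

4.66 mg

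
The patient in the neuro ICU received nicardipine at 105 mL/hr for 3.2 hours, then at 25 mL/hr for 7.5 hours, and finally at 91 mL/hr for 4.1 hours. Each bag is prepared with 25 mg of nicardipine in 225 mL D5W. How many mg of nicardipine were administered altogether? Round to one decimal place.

99.6 mg

Concentration = 25 mg ÷ 225 mL = 0.1111111 mg/mL
Stage 1: 105 mL/hr × 3.2 hr = 336 mL → 336 mL × 0.1111111 mg/mL = 37.33333 mg
Stage 2: 25 mL/hr × 7.5 hr = 187.5 mL → 187.5 mL × 0.1111111 mg/mL = 20.83333 mg
Stage 3: 91 mL/hr × 4.1 hr = 373.1 mL → 373.1 mL × 0.1111111 mg/mL = 41.45556 mg
Total = 37.33333 + 20.83333 + 41.45556 = 99.62222 mg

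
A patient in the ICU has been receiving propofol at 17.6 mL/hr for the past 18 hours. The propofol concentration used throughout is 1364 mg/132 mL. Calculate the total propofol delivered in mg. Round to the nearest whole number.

Concentration = 1364 mg ÷ 132 mL = 10.33333 mg/mL = 10333.33 mcg/mL
Drug rate = 17.6 mL/hr × 10333.33 mcg/mL = 181866.7 mcg/hr
Total = 181866.7 mcg/hr × 18 hr = 3273600 mcg = 3273.6 mg

3274 mg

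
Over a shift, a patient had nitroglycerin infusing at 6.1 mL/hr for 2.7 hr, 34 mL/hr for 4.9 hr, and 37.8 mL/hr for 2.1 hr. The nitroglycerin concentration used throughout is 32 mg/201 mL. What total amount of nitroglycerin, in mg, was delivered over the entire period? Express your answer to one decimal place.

41.8 mg

Concentration = 32 mg ÷ 201 mL = 0.159204 mg/mL
Stage 1: 6.1 mL/hr × 2.7 hr = 16.47 mL → 16.47 mL × 0.159204 mg/mL = 2.62209 mg
Stage 2: 34 mL/hr × 4.9 hr = 166.6 mL → 166.6 mL × 0.159204 mg/mL = 26.52338 mg
Stage 3: 37.8 mL/hr × 2.1 hr = 79.38 mL → 79.38 mL × 0.159204 mg/mL = 12.63761 mg
Total = 2.62209 + 26.52338 + 12.63761 = 41.78308 mg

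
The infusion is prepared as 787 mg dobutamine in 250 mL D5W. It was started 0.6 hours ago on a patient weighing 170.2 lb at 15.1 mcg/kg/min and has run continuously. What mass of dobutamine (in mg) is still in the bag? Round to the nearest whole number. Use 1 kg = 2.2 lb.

745 mg

Weight = 170.2 lb ÷ 2.2 lb/kg = 77.36364 kg
Dose = 15.1 mcg/kg/min × 77.36364 kg = 1168.191 mcg/min
1168.191 mcg/min × 60 min/hr = 70091.45 mcg/hr
Concentration = 787 mg ÷ 250 mL = 3.148 mg/mL = 3148 mcg/mL
Rate = 70091.45 mcg/hr ÷ 3148 mcg/mL = 22.26539 mL/hr
Volume infused = 22.26539 mL/hr × 0.6 hr = 13.35924 mL
Volume remaining = 250 − 13.35924 = 236.6408 mL
Drug remaining = 236.6408 mL × 3148 mcg/mL = 744945.1 mcg = 744.9451 mg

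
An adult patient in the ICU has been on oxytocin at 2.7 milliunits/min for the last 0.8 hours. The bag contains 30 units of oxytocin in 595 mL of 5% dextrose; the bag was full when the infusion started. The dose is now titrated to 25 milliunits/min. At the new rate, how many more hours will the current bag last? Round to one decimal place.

19.9 hours

Initial rate:
2.7 milliunits/min × 60 min/hr = 162 milliunits/hr
Concentration = 30 units ÷ 595 mL = 0.05042017 units/mL = 50.42017 milliunits/mL
Rate = 162 milliunits/hr ÷ 50.42017 milliunits/mL = 3.213 mL/hr
Volume infused so far = 3.213 mL/hr × 0.8 hr = 2.5704 mL
Volume remaining = 595 − 2.5704 = 592.4296 mL
New rate:
25 milliunits/min × 60 min/hr = 1500 milliunits/hr
Rate = 1500 milliunits/hr ÷ 50.42017 milliunits/mL = 29.75 mL/hr
Time remaining = 592.4296 mL ÷ 29.75 mL/hr = 19.9136 hr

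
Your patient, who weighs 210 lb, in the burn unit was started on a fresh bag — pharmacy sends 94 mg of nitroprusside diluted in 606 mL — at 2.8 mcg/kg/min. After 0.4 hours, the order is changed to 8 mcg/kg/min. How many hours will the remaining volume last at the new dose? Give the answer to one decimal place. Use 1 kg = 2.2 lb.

1.9 hours

Initial rate:
Weight = 210 lb ÷ 2.2 lb/kg = 95.45455 kg
Dose = 2.8 mcg/kg/min × 95.45455 kg = 267.2727 mcg/min
267.2727 mcg/min × 60 min/hr = 16036.36 mcg/hr
Concentration = 94 mg ÷ 606 mL = 0.1551155 mg/mL = 155.1155 mcg/mL
Rate = 16036.36 mcg/hr ÷ 155.1155 mcg/mL = 103.3834 mL/hr
Volume infused so far = 103.3834 mL/hr × 0.4 hr = 41.35335 mL
Volume remaining = 606 − 41.35335 = 564.6467 mL
New rate:
Dose = 8 mcg/kg/min × 95.45455 kg = 763.6364 mcg/min
763.6364 mcg/min × 60 min/hr = 45818.18 mcg/hr
Rate = 45818.18 mcg/hr ÷ 155.1155 mcg/mL = 295.381 mL/hr
Time remaining = 564.6467 mL ÷ 295.381 mL/hr = 1.911587 hr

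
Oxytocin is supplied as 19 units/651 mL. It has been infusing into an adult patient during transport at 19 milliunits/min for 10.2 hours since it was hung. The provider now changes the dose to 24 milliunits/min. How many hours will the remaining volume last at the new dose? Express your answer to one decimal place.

Initial rate:
19 milliunits/min × 60 min/hr = 1140 milliunits/hr
Concentration = 19 units ÷ 651 mL = 0.02918587 units/mL = 29.18587 milliunits/mL
Rate = 1140 milliunits/hr ÷ 29.18587 milliunits/mL = 39.06 mL/hr
Volume infused so far = 39.06 mL/hr × 10.2 hr = 398.412 mL
Volume remaining = 651 − 398.412 = 252.588 mL
New rate:
24 milliunits/min × 60 min/hr = 1440 milliunits/hr
Rate = 1440 milliunits/hr ÷ 29.18587 milliunits/mL = 49.33895 mL/hr
Time remaining = 252.588 mL ÷ 49.33895 mL/hr = 5.119444 hr

5.1 hours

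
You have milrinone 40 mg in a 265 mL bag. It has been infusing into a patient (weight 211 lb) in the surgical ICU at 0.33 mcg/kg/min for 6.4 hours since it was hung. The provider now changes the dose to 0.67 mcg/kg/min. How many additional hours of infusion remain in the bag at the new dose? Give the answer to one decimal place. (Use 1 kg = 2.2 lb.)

7.2 hours

Initial rate:
Weight = 211 lb ÷ 2.2 lb/kg = 95.90909 kg
Dose = 0.33 mcg/kg/min × 95.90909 kg = 31.65 mcg/min
31.65 mcg/min × 60 min/hr = 1899 mcg/hr
Concentration = 40 mg ÷ 265 mL = 0.1509434 mg/mL = 150.9434 mcg/mL
Rate = 1899 mcg/hr ÷ 150.9434 mcg/mL = 12.58088 mL/hr
Volume infused so far = 12.58088 mL/hr × 6.4 hr = 80.5176 mL
Volume remaining = 265 − 80.5176 = 184.4824 mL
New rate:
Dose = 0.67 mcg/kg/min × 95.90909 kg = 64.25909 mcg/min
64.25909 mcg/min × 60 min/hr = 3855.545 mcg/hr
Rate = 3855.545 mcg/hr ÷ 150.9434 mcg/mL = 25.54299 mL/hr
Time remaining = 184.4824 mL ÷ 25.54299 mL/hr = 7.222428 hr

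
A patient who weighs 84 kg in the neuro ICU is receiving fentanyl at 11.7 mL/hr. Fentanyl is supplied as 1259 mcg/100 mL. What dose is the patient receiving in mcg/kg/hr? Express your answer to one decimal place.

1.8 mcg/kg/hr

Concentration = 1259 mcg ÷ 100 mL = 12.59 mcg/mL
Drug rate = 11.7 mL/hr × 12.59 mcg/mL = 147.303 mcg/hr
147.303 mcg/hr ÷ 84 kg = 1.753607 mcg/kg/hr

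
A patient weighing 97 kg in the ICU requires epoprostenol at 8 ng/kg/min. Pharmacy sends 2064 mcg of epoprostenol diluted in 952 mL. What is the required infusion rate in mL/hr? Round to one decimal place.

21.5 mL/hr

Dose = 8 ng/kg/min × 97 kg = 776 ng/min
776 ng/min × 60 min/hr = 46560 ng/hr
Concentration = 2064 mcg ÷ 952 mL = 2.168067 mcg/mL = 2168.067 ng/mL
Rate = 46560 ng/hr ÷ 2168.067 ng/mL = 21.47535 mL/hr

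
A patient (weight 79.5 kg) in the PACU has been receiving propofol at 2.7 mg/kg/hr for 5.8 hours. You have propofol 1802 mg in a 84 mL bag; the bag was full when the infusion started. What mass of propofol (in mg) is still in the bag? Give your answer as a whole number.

Dose = 2.7 mg/kg/hr × 79.5 kg = 214.65 mg/hr
Concentration = 1802 mg ÷ 84 mL = 21.45238 mg/mL
Rate = 214.65 mg/hr ÷ 21.45238 mg/mL = 10.00588 mL/hr
Volume infused = 10.00588 mL/hr × 5.8 hr = 58.03412 mL
Volume remaining = 84 − 58.03412 = 25.96588 mL
Drug remaining = 25.96588 mL × 21.45238 mg/mL = 557.03 mg

557 mg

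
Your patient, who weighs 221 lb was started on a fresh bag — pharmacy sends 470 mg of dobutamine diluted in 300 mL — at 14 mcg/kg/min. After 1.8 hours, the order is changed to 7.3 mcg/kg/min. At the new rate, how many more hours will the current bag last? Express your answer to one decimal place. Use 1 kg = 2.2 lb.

Initial rate:
Weight = 221 lb ÷ 2.2 lb/kg = 100.4545 kg
Dose = 14 mcg/kg/min × 100.4545 kg = 1406.364 mcg/min
1406.364 mcg/min × 60 min/hr = 84381.82 mcg/hr
Concentration = 470 mg ÷ 300 mL = 1.566667 mg/mL = 1566.667 mcg/mL
Rate = 84381.82 mcg/hr ÷ 1566.667 mcg/mL = 53.86074 mL/hr
Volume infused so far = 53.86074 mL/hr × 1.8 hr = 96.94932 mL
Volume remaining = 300 − 96.94932 = 203.0507 mL
New rate:
Dose = 7.3 mcg/kg/min × 100.4545 kg = 733.3182 mcg/min
733.3182 mcg/min × 60 min/hr = 43999.09 mcg/hr
Rate = 43999.09 mcg/hr ÷ 1566.667 mcg/mL = 28.08453 mL/hr
Time remaining = 203.0507 mL ÷ 28.08453 mL/hr = 7.229984 hr

7.2 hours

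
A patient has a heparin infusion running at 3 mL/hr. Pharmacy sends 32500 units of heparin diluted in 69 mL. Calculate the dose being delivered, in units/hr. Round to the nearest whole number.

Concentration = 32500 units ÷ 69 mL = 471.0145 units/mL
Drug rate = 3 mL/hr × 471.0145 units/mL = 1413.043 units/hr

1413 units/hr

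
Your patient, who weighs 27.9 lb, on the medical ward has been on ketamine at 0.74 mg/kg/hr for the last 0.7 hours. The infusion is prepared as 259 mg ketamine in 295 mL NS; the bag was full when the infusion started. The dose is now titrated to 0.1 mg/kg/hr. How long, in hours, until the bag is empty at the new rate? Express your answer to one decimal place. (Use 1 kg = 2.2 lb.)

Initial rate:
Weight = 27.9 lb ÷ 2.2 lb/kg = 12.68182 kg
Dose = 0.74 mg/kg/hr × 12.68182 kg = 9.384545 mg/hr
Concentration = 259 mg ÷ 295 mL = 0.8779661 mg/mL
Rate = 9.384545 mg/hr ÷ 0.8779661 mg/mL = 10.68896 mL/hr
Volume infused so far = 10.68896 mL/hr × 0.7 hr = 7.482273 mL
Volume remaining = 295 − 7.482273 = 287.5177 mL
New rate:
Dose = 0.1 mg/kg/hr × 12.68182 kg = 1.268182 mg/hr
Rate = 1.268182 mg/hr ÷ 0.8779661 mg/mL = 1.444454 mL/hr
Time remaining = 287.5177 mL ÷ 1.444454 mL/hr = 199.0494 hr

199.0 hours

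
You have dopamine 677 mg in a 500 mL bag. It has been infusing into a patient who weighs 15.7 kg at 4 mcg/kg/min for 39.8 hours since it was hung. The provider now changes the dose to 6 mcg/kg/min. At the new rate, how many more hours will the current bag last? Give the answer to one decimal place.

93.2 hours

Initial rate:
Dose = 4 mcg/kg/min × 15.7 kg = 62.8 mcg/min
62.8 mcg/min × 60 min/hr = 3768 mcg/hr
Concentration = 677 mg ÷ 500 mL = 1.354 mg/mL = 1354 mcg/mL
Rate = 3768 mcg/hr ÷ 1354 mcg/mL = 2.782866 mL/hr
Volume infused so far = 2.782866 mL/hr × 39.8 hr = 110.7581 mL
Volume remaining = 500 − 110.7581 = 389.2419 mL
New rate:
Dose = 6 mcg/kg/min × 15.7 kg = 94.2 mcg/min
94.2 mcg/min × 60 min/hr = 5652 mcg/hr
Rate = 5652 mcg/hr ÷ 1354 mcg/mL = 4.174298 mL/hr
Time remaining = 389.2419 mL ÷ 4.174298 mL/hr = 93.24728 hr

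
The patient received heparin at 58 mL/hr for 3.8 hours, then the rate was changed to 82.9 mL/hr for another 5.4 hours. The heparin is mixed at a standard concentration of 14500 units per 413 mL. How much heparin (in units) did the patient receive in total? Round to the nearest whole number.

23455 units

Concentration = 14500 units ÷ 413 mL = 35.10896 units/mL
Stage 1: 58 mL/hr × 3.8 hr = 220.4 mL → 220.4 mL × 35.10896 units/mL = 7738.015 units
Stage 2: 82.9 mL/hr × 5.4 hr = 447.66 mL → 447.66 mL × 35.10896 units/mL = 15716.88 units
Total = 7738.015 + 15716.88 = 23454.89 units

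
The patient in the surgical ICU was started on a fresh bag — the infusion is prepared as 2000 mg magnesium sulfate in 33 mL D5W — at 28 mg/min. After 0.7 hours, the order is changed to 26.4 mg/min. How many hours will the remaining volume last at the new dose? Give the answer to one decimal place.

Initial rate:
28 mg/min × 60 min/hr = 1680 mg/hr
Concentration = 2000 mg ÷ 33 mL = 60.60606 mg/mL
Rate = 1680 mg/hr ÷ 60.60606 mg/mL = 27.72 mL/hr
Volume infused so far = 27.72 mL/hr × 0.7 hr = 19.404 mL
Volume remaining = 33 − 19.404 = 13.596 mL
New rate:
26.4 mg/min × 60 min/hr = 1584 mg/hr
Rate = 1584 mg/hr ÷ 60.60606 mg/mL = 26.136 mL/hr
Time remaining = 13.596 mL ÷ 26.136 mL/hr = 0.520202 hr

0.5 hours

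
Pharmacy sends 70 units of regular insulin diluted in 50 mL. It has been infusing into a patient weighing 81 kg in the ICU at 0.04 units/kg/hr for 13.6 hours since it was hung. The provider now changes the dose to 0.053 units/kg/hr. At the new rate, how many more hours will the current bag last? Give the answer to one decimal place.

6.0 hours

Initial rate:
Dose = 0.04 units/kg/hr × 81 kg = 3.24 units/hr
Concentration = 70 units ÷ 50 mL = 1.4 units/mL
Rate = 3.24 units/hr ÷ 1.4 units/mL = 2.314286 mL/hr
Volume infused so far = 2.314286 mL/hr × 13.6 hr = 31.47429 mL
Volume remaining = 50 − 31.47429 = 18.52571 mL
New rate:
Dose = 0.053 units/kg/hr × 81 kg = 4.293 units/hr
Rate = 4.293 units/hr ÷ 1.4 units/mL = 3.066429 mL/hr
Time remaining = 18.52571 mL ÷ 3.066429 mL/hr = 6.041463 hr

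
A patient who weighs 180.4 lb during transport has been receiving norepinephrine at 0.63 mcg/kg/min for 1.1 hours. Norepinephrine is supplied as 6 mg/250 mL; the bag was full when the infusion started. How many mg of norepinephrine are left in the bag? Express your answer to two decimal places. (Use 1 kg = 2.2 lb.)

Weight = 180.4 lb ÷ 2.2 lb/kg = 82 kg
Dose = 0.63 mcg/kg/min × 82 kg = 51.66 mcg/min
51.66 mcg/min × 60 min/hr = 3099.6 mcg/hr
Concentration = 6 mg ÷ 250 mL = 0.024 mg/mL = 24 mcg/mL
Rate = 3099.6 mcg/hr ÷ 24 mcg/mL = 129.15 mL/hr
Volume infused = 129.15 mL/hr × 1.1 hr = 142.065 mL
Volume remaining = 250 − 142.065 = 107.935 mL
Drug remaining = 107.935 mL × 24 mcg/mL = 2590.44 mcg = 2.59044 mg

2.59 mg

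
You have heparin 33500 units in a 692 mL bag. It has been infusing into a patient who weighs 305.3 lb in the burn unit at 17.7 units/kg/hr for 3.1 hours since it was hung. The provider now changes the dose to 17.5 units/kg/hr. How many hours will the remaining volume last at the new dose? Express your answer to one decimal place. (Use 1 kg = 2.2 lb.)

Initial rate:
Weight = 305.3 lb ÷ 2.2 lb/kg = 138.7727 kg
Dose = 17.7 units/kg/hr × 138.7727 kg = 2456.277 units/hr
Concentration = 33500 units ÷ 692 mL = 48.4104 units/mL
Rate = 2456.277 units/hr ÷ 48.4104 units/mL = 50.73862 mL/hr
Volume infused so far = 50.73862 mL/hr × 3.1 hr = 157.2897 mL
Volume remaining = 692 − 157.2897 = 534.7103 mL
New rate:
Dose = 17.5 units/kg/hr × 138.7727 kg = 2428.523 units/hr
Rate = 2428.523 units/hr ÷ 48.4104 units/mL = 50.16531 mL/hr
Time remaining = 534.7103 mL ÷ 50.16531 mL/hr = 10.65897 hr

10.7 hours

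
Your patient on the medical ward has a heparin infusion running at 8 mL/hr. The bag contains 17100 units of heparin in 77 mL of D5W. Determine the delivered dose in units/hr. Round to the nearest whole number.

Concentration = 17100 units ÷ 77 mL = 222.0779 units/mL
Drug rate = 8 mL/hr × 222.0779 units/mL = 1776.623 units/hr

1777 units/hr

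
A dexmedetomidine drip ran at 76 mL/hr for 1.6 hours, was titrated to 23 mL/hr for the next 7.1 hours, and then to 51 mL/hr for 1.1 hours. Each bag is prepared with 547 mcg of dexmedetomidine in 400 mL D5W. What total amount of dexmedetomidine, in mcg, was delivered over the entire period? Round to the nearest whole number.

466 mcg

Concentration = 547 mcg ÷ 400 mL = 1.3675 mcg/mL
Stage 1: 76 mL/hr × 1.6 hr = 121.6 mL → 121.6 mL × 1.3675 mcg/mL = 166.288 mcg
Stage 2: 23 mL/hr × 7.1 hr = 163.3 mL → 163.3 mL × 1.3675 mcg/mL = 223.3127 mcg
Stage 3: 51 mL/hr × 1.1 hr = 56.1 mL → 56.1 mL × 1.3675 mcg/mL = 76.71675 mcg
Total = 166.288 + 223.3127 + 76.71675 = 466.3175 mcg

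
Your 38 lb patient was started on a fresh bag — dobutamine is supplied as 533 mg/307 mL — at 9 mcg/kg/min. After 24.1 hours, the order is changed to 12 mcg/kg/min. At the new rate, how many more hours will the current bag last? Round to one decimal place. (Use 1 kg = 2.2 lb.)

Initial rate:
Weight = 38 lb ÷ 2.2 lb/kg = 17.27273 kg
Dose = 9 mcg/kg/min × 17.27273 kg = 155.4545 mcg/min
155.4545 mcg/min × 60 min/hr = 9327.273 mcg/hr
Concentration = 533 mg ÷ 307 mL = 1.736156 mg/mL = 1736.156 mcg/mL
Rate = 9327.273 mcg/hr ÷ 1736.156 mcg/mL = 5.372369 mL/hr
Volume infused so far = 5.372369 mL/hr × 24.1 hr = 129.4741 mL
Volume remaining = 307 − 129.4741 = 177.5259 mL
New rate:
Dose = 12 mcg/kg/min × 17.27273 kg = 207.2727 mcg/min
207.2727 mcg/min × 60 min/hr = 12436.36 mcg/hr
Rate = 12436.36 mcg/hr ÷ 1736.156 mcg/mL = 7.163159 mL/hr
Time remaining = 177.5259 mL ÷ 7.163159 mL/hr = 24.78319 hr

24.8 hours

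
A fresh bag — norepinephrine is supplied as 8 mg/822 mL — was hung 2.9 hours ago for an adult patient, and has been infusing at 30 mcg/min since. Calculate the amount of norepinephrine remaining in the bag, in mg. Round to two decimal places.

2.78 mg

30 mcg/min × 60 min/hr = 1800 mcg/hr
Concentration = 8 mg ÷ 822 mL = 0.00973236 mg/mL = 9.73236 mcg/mL
Rate = 1800 mcg/hr ÷ 9.73236 mcg/mL = 184.95 mL/hr
Volume infused = 184.95 mL/hr × 2.9 hr = 536.355 mL
Volume remaining = 822 − 536.355 = 285.645 mL
Drug remaining = 285.645 mL × 9.73236 mcg/mL = 2780 mcg = 2.78 mg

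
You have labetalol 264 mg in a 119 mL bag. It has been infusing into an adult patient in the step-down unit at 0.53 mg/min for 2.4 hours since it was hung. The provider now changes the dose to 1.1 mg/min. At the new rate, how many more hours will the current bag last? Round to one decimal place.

2.8 hours

Initial rate:
0.53 mg/min × 60 min/hr = 31.8 mg/hr
Concentration = 264 mg ÷ 119 mL = 2.218487 mg/mL
Rate = 31.8 mg/hr ÷ 2.218487 mg/mL = 14.33409 mL/hr
Volume infused so far = 14.33409 mL/hr × 2.4 hr = 34.40182 mL
Volume remaining = 119 − 34.40182 = 84.59818 mL
New rate:
1.1 mg/min × 60 min/hr = 66 mg/hr
Rate = 66 mg/hr ÷ 2.218487 mg/mL = 29.75 mL/hr
Time remaining = 84.59818 mL ÷ 29.75 mL/hr = 2.843636 hr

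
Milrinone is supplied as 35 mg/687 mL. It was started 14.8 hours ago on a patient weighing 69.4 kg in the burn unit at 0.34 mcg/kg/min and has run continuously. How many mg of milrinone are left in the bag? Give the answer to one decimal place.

14.0 mg

Dose = 0.34 mcg/kg/min × 69.4 kg = 23.596 mcg/min
23.596 mcg/min × 60 min/hr = 1415.76 mcg/hr
Concentration = 35 mg ÷ 687 mL = 0.05094614 mg/mL = 50.94614 mcg/mL
Rate = 1415.76 mcg/hr ÷ 50.94614 mcg/mL = 27.78935 mL/hr
Volume infused = 27.78935 mL/hr × 14.8 hr = 411.2823 mL
Volume remaining = 687 − 411.2823 = 275.7177 mL
Drug remaining = 275.7177 mL × 50.94614 mcg/mL = 14046.75 mcg = 14.04675 mg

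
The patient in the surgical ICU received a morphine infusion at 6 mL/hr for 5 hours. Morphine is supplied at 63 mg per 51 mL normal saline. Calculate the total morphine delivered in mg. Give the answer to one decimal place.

37.1 mg

Concentration = 63 mg ÷ 51 mL = 1.235294 mg/mL
Drug rate = 6 mL/hr × 1.235294 mg/mL = 7.411765 mg/hr
Total = 7.411765 mg/hr × 5 hr = 37.05882 mg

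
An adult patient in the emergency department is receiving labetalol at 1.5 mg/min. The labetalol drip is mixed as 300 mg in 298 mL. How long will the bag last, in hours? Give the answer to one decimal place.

3.3 hours

1.5 mg/min × 60 min/hr = 90 mg/hr
Concentration = 300 mg ÷ 298 mL = 1.006711 mg/mL
Rate = 90 mg/hr ÷ 1.006711 mg/mL = 89.4 mL/hr
Duration = 298 mL ÷ 89.4 mL/hr = 3.333333 hr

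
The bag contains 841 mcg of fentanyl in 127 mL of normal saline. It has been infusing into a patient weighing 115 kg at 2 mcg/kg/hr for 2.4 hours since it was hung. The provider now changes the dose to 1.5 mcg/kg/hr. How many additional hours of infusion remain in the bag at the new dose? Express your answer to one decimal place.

Initial rate:
Dose = 2 mcg/kg/hr × 115 kg = 230 mcg/hr
Concentration = 841 mcg ÷ 127 mL = 6.622047 mcg/mL
Rate = 230 mcg/hr ÷ 6.622047 mcg/mL = 34.73246 mL/hr
Volume infused so far = 34.73246 mL/hr × 2.4 hr = 83.35791 mL
Volume remaining = 127 − 83.35791 = 43.64209 mL
New rate:
Dose = 1.5 mcg/kg/hr × 115 kg = 172.5 mcg/hr
Rate = 172.5 mcg/hr ÷ 6.622047 mcg/mL = 26.04935 mL/hr
Time remaining = 43.64209 mL ÷ 26.04935 mL/hr = 1.675362 hr

1.7 hours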